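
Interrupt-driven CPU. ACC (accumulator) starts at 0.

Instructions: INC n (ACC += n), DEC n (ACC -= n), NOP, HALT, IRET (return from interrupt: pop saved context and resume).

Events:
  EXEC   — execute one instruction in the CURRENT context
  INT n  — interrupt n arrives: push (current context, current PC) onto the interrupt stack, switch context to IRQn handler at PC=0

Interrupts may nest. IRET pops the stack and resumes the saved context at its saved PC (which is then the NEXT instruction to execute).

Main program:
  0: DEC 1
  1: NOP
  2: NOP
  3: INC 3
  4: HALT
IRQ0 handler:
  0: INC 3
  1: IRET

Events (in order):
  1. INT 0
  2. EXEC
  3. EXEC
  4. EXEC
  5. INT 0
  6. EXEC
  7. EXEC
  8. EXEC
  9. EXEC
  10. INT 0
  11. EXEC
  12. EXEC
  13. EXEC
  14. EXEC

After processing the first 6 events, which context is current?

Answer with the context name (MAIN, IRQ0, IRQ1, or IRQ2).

Answer: IRQ0

Derivation:
Event 1 (INT 0): INT 0 arrives: push (MAIN, PC=0), enter IRQ0 at PC=0 (depth now 1)
Event 2 (EXEC): [IRQ0] PC=0: INC 3 -> ACC=3
Event 3 (EXEC): [IRQ0] PC=1: IRET -> resume MAIN at PC=0 (depth now 0)
Event 4 (EXEC): [MAIN] PC=0: DEC 1 -> ACC=2
Event 5 (INT 0): INT 0 arrives: push (MAIN, PC=1), enter IRQ0 at PC=0 (depth now 1)
Event 6 (EXEC): [IRQ0] PC=0: INC 3 -> ACC=5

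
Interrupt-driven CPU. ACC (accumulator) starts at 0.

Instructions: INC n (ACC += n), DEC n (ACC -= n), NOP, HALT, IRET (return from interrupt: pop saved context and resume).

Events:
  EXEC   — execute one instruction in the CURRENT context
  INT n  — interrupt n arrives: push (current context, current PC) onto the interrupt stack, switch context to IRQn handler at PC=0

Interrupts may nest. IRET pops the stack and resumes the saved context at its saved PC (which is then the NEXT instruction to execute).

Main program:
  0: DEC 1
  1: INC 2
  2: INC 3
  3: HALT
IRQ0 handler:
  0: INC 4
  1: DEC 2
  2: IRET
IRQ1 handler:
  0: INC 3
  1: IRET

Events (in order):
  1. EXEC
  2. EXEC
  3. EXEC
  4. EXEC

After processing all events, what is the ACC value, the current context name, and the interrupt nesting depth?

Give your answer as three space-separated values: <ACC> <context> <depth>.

Event 1 (EXEC): [MAIN] PC=0: DEC 1 -> ACC=-1
Event 2 (EXEC): [MAIN] PC=1: INC 2 -> ACC=1
Event 3 (EXEC): [MAIN] PC=2: INC 3 -> ACC=4
Event 4 (EXEC): [MAIN] PC=3: HALT

Answer: 4 MAIN 0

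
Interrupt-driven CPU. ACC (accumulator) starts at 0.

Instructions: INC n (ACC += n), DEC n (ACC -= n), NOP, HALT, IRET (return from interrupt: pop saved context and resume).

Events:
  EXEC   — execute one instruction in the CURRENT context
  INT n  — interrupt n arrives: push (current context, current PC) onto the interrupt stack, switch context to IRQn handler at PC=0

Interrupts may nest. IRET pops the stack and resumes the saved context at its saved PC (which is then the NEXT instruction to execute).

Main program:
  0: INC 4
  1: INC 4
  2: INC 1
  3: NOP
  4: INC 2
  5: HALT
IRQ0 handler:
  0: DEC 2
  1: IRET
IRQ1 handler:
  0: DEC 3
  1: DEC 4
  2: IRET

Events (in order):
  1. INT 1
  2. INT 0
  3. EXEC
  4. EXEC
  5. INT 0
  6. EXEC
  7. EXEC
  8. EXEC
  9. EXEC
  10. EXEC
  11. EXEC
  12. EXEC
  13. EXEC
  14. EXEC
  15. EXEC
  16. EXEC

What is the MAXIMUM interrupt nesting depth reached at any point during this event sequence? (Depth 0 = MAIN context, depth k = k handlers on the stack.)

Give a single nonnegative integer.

Event 1 (INT 1): INT 1 arrives: push (MAIN, PC=0), enter IRQ1 at PC=0 (depth now 1) [depth=1]
Event 2 (INT 0): INT 0 arrives: push (IRQ1, PC=0), enter IRQ0 at PC=0 (depth now 2) [depth=2]
Event 3 (EXEC): [IRQ0] PC=0: DEC 2 -> ACC=-2 [depth=2]
Event 4 (EXEC): [IRQ0] PC=1: IRET -> resume IRQ1 at PC=0 (depth now 1) [depth=1]
Event 5 (INT 0): INT 0 arrives: push (IRQ1, PC=0), enter IRQ0 at PC=0 (depth now 2) [depth=2]
Event 6 (EXEC): [IRQ0] PC=0: DEC 2 -> ACC=-4 [depth=2]
Event 7 (EXEC): [IRQ0] PC=1: IRET -> resume IRQ1 at PC=0 (depth now 1) [depth=1]
Event 8 (EXEC): [IRQ1] PC=0: DEC 3 -> ACC=-7 [depth=1]
Event 9 (EXEC): [IRQ1] PC=1: DEC 4 -> ACC=-11 [depth=1]
Event 10 (EXEC): [IRQ1] PC=2: IRET -> resume MAIN at PC=0 (depth now 0) [depth=0]
Event 11 (EXEC): [MAIN] PC=0: INC 4 -> ACC=-7 [depth=0]
Event 12 (EXEC): [MAIN] PC=1: INC 4 -> ACC=-3 [depth=0]
Event 13 (EXEC): [MAIN] PC=2: INC 1 -> ACC=-2 [depth=0]
Event 14 (EXEC): [MAIN] PC=3: NOP [depth=0]
Event 15 (EXEC): [MAIN] PC=4: INC 2 -> ACC=0 [depth=0]
Event 16 (EXEC): [MAIN] PC=5: HALT [depth=0]
Max depth observed: 2

Answer: 2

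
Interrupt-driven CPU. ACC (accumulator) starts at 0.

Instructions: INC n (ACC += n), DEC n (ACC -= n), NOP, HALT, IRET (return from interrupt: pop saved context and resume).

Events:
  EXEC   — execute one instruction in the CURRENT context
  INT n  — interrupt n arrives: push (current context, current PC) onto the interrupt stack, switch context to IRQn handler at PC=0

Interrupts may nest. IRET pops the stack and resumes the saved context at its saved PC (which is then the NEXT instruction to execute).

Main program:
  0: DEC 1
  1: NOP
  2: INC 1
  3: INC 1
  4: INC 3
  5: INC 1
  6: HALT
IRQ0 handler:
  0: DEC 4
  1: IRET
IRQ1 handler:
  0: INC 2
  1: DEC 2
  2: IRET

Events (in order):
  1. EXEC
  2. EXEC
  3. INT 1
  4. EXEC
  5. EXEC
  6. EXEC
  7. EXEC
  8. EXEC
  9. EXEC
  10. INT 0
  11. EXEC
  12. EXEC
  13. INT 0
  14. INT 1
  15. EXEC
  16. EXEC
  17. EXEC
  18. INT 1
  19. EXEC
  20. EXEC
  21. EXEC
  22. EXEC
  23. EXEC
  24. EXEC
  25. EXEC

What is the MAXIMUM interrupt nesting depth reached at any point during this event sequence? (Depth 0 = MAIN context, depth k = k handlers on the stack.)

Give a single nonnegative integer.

Answer: 2

Derivation:
Event 1 (EXEC): [MAIN] PC=0: DEC 1 -> ACC=-1 [depth=0]
Event 2 (EXEC): [MAIN] PC=1: NOP [depth=0]
Event 3 (INT 1): INT 1 arrives: push (MAIN, PC=2), enter IRQ1 at PC=0 (depth now 1) [depth=1]
Event 4 (EXEC): [IRQ1] PC=0: INC 2 -> ACC=1 [depth=1]
Event 5 (EXEC): [IRQ1] PC=1: DEC 2 -> ACC=-1 [depth=1]
Event 6 (EXEC): [IRQ1] PC=2: IRET -> resume MAIN at PC=2 (depth now 0) [depth=0]
Event 7 (EXEC): [MAIN] PC=2: INC 1 -> ACC=0 [depth=0]
Event 8 (EXEC): [MAIN] PC=3: INC 1 -> ACC=1 [depth=0]
Event 9 (EXEC): [MAIN] PC=4: INC 3 -> ACC=4 [depth=0]
Event 10 (INT 0): INT 0 arrives: push (MAIN, PC=5), enter IRQ0 at PC=0 (depth now 1) [depth=1]
Event 11 (EXEC): [IRQ0] PC=0: DEC 4 -> ACC=0 [depth=1]
Event 12 (EXEC): [IRQ0] PC=1: IRET -> resume MAIN at PC=5 (depth now 0) [depth=0]
Event 13 (INT 0): INT 0 arrives: push (MAIN, PC=5), enter IRQ0 at PC=0 (depth now 1) [depth=1]
Event 14 (INT 1): INT 1 arrives: push (IRQ0, PC=0), enter IRQ1 at PC=0 (depth now 2) [depth=2]
Event 15 (EXEC): [IRQ1] PC=0: INC 2 -> ACC=2 [depth=2]
Event 16 (EXEC): [IRQ1] PC=1: DEC 2 -> ACC=0 [depth=2]
Event 17 (EXEC): [IRQ1] PC=2: IRET -> resume IRQ0 at PC=0 (depth now 1) [depth=1]
Event 18 (INT 1): INT 1 arrives: push (IRQ0, PC=0), enter IRQ1 at PC=0 (depth now 2) [depth=2]
Event 19 (EXEC): [IRQ1] PC=0: INC 2 -> ACC=2 [depth=2]
Event 20 (EXEC): [IRQ1] PC=1: DEC 2 -> ACC=0 [depth=2]
Event 21 (EXEC): [IRQ1] PC=2: IRET -> resume IRQ0 at PC=0 (depth now 1) [depth=1]
Event 22 (EXEC): [IRQ0] PC=0: DEC 4 -> ACC=-4 [depth=1]
Event 23 (EXEC): [IRQ0] PC=1: IRET -> resume MAIN at PC=5 (depth now 0) [depth=0]
Event 24 (EXEC): [MAIN] PC=5: INC 1 -> ACC=-3 [depth=0]
Event 25 (EXEC): [MAIN] PC=6: HALT [depth=0]
Max depth observed: 2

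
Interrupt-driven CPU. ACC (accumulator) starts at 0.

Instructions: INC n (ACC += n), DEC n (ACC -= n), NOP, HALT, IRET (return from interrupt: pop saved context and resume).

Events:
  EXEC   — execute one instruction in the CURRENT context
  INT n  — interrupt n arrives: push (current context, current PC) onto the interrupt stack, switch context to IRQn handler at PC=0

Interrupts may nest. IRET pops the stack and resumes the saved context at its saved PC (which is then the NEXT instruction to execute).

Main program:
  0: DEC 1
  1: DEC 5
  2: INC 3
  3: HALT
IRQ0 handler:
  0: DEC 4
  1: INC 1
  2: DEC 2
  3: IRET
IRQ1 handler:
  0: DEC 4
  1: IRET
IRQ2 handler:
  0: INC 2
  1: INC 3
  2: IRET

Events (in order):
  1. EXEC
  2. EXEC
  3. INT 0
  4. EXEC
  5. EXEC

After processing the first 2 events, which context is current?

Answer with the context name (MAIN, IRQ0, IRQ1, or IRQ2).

Event 1 (EXEC): [MAIN] PC=0: DEC 1 -> ACC=-1
Event 2 (EXEC): [MAIN] PC=1: DEC 5 -> ACC=-6

Answer: MAIN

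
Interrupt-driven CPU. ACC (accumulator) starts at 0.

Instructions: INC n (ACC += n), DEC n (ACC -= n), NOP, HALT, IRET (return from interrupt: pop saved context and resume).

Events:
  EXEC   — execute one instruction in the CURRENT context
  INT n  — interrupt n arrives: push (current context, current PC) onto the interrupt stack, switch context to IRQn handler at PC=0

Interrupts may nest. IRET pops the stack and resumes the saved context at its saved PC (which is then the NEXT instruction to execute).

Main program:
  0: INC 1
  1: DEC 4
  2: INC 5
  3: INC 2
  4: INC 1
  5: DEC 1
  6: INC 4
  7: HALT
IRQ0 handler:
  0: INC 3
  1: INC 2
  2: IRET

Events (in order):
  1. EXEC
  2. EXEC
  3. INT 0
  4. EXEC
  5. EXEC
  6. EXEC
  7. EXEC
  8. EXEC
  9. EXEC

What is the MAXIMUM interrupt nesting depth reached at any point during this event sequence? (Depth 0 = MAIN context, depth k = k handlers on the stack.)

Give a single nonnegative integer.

Answer: 1

Derivation:
Event 1 (EXEC): [MAIN] PC=0: INC 1 -> ACC=1 [depth=0]
Event 2 (EXEC): [MAIN] PC=1: DEC 4 -> ACC=-3 [depth=0]
Event 3 (INT 0): INT 0 arrives: push (MAIN, PC=2), enter IRQ0 at PC=0 (depth now 1) [depth=1]
Event 4 (EXEC): [IRQ0] PC=0: INC 3 -> ACC=0 [depth=1]
Event 5 (EXEC): [IRQ0] PC=1: INC 2 -> ACC=2 [depth=1]
Event 6 (EXEC): [IRQ0] PC=2: IRET -> resume MAIN at PC=2 (depth now 0) [depth=0]
Event 7 (EXEC): [MAIN] PC=2: INC 5 -> ACC=7 [depth=0]
Event 8 (EXEC): [MAIN] PC=3: INC 2 -> ACC=9 [depth=0]
Event 9 (EXEC): [MAIN] PC=4: INC 1 -> ACC=10 [depth=0]
Max depth observed: 1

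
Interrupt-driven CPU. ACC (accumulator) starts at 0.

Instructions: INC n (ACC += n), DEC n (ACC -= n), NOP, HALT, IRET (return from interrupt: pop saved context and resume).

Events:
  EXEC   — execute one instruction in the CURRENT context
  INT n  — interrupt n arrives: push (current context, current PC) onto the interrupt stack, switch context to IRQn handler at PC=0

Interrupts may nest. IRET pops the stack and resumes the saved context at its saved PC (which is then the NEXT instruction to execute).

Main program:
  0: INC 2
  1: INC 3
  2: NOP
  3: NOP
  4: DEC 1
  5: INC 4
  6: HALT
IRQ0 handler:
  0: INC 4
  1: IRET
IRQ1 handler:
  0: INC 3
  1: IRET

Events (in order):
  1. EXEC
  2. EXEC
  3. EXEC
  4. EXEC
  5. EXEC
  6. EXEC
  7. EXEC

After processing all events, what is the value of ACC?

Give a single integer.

Answer: 8

Derivation:
Event 1 (EXEC): [MAIN] PC=0: INC 2 -> ACC=2
Event 2 (EXEC): [MAIN] PC=1: INC 3 -> ACC=5
Event 3 (EXEC): [MAIN] PC=2: NOP
Event 4 (EXEC): [MAIN] PC=3: NOP
Event 5 (EXEC): [MAIN] PC=4: DEC 1 -> ACC=4
Event 6 (EXEC): [MAIN] PC=5: INC 4 -> ACC=8
Event 7 (EXEC): [MAIN] PC=6: HALT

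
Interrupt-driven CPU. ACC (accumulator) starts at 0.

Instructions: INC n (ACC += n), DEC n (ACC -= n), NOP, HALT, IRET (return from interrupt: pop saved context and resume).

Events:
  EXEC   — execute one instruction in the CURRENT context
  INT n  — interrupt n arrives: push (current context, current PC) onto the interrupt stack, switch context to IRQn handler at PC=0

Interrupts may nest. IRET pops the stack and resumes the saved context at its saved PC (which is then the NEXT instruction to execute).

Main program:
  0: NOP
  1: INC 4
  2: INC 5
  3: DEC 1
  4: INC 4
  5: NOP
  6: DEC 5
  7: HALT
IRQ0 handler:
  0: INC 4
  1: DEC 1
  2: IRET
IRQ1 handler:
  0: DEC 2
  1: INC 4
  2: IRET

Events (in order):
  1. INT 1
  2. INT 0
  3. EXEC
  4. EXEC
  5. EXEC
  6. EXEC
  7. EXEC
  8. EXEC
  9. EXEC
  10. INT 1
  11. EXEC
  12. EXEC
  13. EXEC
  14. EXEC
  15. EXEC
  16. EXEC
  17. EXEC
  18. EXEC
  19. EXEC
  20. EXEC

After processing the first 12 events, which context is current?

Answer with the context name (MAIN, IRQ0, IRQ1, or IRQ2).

Event 1 (INT 1): INT 1 arrives: push (MAIN, PC=0), enter IRQ1 at PC=0 (depth now 1)
Event 2 (INT 0): INT 0 arrives: push (IRQ1, PC=0), enter IRQ0 at PC=0 (depth now 2)
Event 3 (EXEC): [IRQ0] PC=0: INC 4 -> ACC=4
Event 4 (EXEC): [IRQ0] PC=1: DEC 1 -> ACC=3
Event 5 (EXEC): [IRQ0] PC=2: IRET -> resume IRQ1 at PC=0 (depth now 1)
Event 6 (EXEC): [IRQ1] PC=0: DEC 2 -> ACC=1
Event 7 (EXEC): [IRQ1] PC=1: INC 4 -> ACC=5
Event 8 (EXEC): [IRQ1] PC=2: IRET -> resume MAIN at PC=0 (depth now 0)
Event 9 (EXEC): [MAIN] PC=0: NOP
Event 10 (INT 1): INT 1 arrives: push (MAIN, PC=1), enter IRQ1 at PC=0 (depth now 1)
Event 11 (EXEC): [IRQ1] PC=0: DEC 2 -> ACC=3
Event 12 (EXEC): [IRQ1] PC=1: INC 4 -> ACC=7

Answer: IRQ1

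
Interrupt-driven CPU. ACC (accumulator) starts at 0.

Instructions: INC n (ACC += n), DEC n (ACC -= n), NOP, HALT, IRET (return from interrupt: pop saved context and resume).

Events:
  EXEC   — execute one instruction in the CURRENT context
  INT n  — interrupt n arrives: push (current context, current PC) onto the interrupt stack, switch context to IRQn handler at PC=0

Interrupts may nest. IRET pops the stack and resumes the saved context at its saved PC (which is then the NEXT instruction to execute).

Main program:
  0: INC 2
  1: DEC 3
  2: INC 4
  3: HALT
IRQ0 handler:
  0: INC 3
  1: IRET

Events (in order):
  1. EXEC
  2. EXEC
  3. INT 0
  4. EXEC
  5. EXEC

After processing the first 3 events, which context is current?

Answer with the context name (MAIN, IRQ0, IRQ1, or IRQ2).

Event 1 (EXEC): [MAIN] PC=0: INC 2 -> ACC=2
Event 2 (EXEC): [MAIN] PC=1: DEC 3 -> ACC=-1
Event 3 (INT 0): INT 0 arrives: push (MAIN, PC=2), enter IRQ0 at PC=0 (depth now 1)

Answer: IRQ0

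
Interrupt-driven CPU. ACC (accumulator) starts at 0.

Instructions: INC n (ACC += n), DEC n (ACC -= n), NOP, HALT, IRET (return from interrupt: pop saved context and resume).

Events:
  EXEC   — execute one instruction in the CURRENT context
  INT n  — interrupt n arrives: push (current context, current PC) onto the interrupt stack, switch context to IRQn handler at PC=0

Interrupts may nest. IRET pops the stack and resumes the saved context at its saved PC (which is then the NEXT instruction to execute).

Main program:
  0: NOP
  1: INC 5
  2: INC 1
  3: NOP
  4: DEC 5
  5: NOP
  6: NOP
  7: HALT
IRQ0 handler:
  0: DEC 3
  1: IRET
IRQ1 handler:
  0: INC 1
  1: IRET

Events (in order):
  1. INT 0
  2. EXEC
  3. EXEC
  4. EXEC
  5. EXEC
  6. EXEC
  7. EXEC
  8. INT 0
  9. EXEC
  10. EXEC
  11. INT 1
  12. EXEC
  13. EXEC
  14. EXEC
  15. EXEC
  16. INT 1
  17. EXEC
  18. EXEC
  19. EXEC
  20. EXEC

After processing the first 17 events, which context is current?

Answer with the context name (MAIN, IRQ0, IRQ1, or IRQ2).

Event 1 (INT 0): INT 0 arrives: push (MAIN, PC=0), enter IRQ0 at PC=0 (depth now 1)
Event 2 (EXEC): [IRQ0] PC=0: DEC 3 -> ACC=-3
Event 3 (EXEC): [IRQ0] PC=1: IRET -> resume MAIN at PC=0 (depth now 0)
Event 4 (EXEC): [MAIN] PC=0: NOP
Event 5 (EXEC): [MAIN] PC=1: INC 5 -> ACC=2
Event 6 (EXEC): [MAIN] PC=2: INC 1 -> ACC=3
Event 7 (EXEC): [MAIN] PC=3: NOP
Event 8 (INT 0): INT 0 arrives: push (MAIN, PC=4), enter IRQ0 at PC=0 (depth now 1)
Event 9 (EXEC): [IRQ0] PC=0: DEC 3 -> ACC=0
Event 10 (EXEC): [IRQ0] PC=1: IRET -> resume MAIN at PC=4 (depth now 0)
Event 11 (INT 1): INT 1 arrives: push (MAIN, PC=4), enter IRQ1 at PC=0 (depth now 1)
Event 12 (EXEC): [IRQ1] PC=0: INC 1 -> ACC=1
Event 13 (EXEC): [IRQ1] PC=1: IRET -> resume MAIN at PC=4 (depth now 0)
Event 14 (EXEC): [MAIN] PC=4: DEC 5 -> ACC=-4
Event 15 (EXEC): [MAIN] PC=5: NOP
Event 16 (INT 1): INT 1 arrives: push (MAIN, PC=6), enter IRQ1 at PC=0 (depth now 1)
Event 17 (EXEC): [IRQ1] PC=0: INC 1 -> ACC=-3

Answer: IRQ1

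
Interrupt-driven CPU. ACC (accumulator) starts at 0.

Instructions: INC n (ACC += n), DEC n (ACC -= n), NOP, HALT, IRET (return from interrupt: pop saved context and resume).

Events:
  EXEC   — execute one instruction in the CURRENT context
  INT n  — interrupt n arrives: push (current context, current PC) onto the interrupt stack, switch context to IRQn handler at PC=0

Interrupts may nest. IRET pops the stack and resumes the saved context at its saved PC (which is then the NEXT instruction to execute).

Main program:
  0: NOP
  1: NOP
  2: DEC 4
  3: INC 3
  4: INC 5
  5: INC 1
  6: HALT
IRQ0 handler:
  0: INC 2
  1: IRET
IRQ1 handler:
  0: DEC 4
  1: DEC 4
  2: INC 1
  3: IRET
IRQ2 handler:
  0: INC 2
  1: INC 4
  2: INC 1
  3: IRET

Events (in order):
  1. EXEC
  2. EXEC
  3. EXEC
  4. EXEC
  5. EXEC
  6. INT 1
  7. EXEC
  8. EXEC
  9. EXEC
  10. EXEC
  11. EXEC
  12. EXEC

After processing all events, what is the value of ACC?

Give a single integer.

Answer: -2

Derivation:
Event 1 (EXEC): [MAIN] PC=0: NOP
Event 2 (EXEC): [MAIN] PC=1: NOP
Event 3 (EXEC): [MAIN] PC=2: DEC 4 -> ACC=-4
Event 4 (EXEC): [MAIN] PC=3: INC 3 -> ACC=-1
Event 5 (EXEC): [MAIN] PC=4: INC 5 -> ACC=4
Event 6 (INT 1): INT 1 arrives: push (MAIN, PC=5), enter IRQ1 at PC=0 (depth now 1)
Event 7 (EXEC): [IRQ1] PC=0: DEC 4 -> ACC=0
Event 8 (EXEC): [IRQ1] PC=1: DEC 4 -> ACC=-4
Event 9 (EXEC): [IRQ1] PC=2: INC 1 -> ACC=-3
Event 10 (EXEC): [IRQ1] PC=3: IRET -> resume MAIN at PC=5 (depth now 0)
Event 11 (EXEC): [MAIN] PC=5: INC 1 -> ACC=-2
Event 12 (EXEC): [MAIN] PC=6: HALT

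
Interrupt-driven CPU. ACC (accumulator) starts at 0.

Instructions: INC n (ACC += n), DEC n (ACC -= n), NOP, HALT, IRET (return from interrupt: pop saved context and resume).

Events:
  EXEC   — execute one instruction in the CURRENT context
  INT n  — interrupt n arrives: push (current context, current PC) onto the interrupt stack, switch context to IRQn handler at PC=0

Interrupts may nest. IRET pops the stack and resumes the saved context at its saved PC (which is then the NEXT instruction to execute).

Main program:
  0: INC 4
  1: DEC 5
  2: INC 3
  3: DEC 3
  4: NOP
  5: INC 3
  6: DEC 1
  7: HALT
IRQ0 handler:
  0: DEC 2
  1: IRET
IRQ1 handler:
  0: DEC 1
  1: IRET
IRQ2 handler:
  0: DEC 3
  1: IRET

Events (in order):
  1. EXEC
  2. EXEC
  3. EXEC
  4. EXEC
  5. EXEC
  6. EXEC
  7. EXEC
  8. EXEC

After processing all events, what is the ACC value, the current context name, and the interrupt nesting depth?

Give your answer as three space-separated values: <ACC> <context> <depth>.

Answer: 1 MAIN 0

Derivation:
Event 1 (EXEC): [MAIN] PC=0: INC 4 -> ACC=4
Event 2 (EXEC): [MAIN] PC=1: DEC 5 -> ACC=-1
Event 3 (EXEC): [MAIN] PC=2: INC 3 -> ACC=2
Event 4 (EXEC): [MAIN] PC=3: DEC 3 -> ACC=-1
Event 5 (EXEC): [MAIN] PC=4: NOP
Event 6 (EXEC): [MAIN] PC=5: INC 3 -> ACC=2
Event 7 (EXEC): [MAIN] PC=6: DEC 1 -> ACC=1
Event 8 (EXEC): [MAIN] PC=7: HALT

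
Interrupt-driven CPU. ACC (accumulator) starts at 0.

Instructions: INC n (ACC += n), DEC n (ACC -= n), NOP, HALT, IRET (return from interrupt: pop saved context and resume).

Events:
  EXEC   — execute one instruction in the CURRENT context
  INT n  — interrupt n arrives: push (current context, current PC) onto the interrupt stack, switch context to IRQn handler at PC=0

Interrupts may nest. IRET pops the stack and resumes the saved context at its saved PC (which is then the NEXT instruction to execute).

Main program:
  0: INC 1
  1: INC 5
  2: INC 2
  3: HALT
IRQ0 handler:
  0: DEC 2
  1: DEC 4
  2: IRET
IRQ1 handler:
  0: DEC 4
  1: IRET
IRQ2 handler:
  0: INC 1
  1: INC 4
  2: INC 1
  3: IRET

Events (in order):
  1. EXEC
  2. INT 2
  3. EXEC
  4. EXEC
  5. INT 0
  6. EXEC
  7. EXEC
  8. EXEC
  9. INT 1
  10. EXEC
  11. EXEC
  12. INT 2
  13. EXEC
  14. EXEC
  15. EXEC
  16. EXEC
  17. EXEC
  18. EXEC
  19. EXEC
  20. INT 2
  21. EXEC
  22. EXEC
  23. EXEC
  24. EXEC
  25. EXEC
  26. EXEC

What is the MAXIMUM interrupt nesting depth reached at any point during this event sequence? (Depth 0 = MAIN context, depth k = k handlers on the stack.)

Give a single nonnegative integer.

Answer: 2

Derivation:
Event 1 (EXEC): [MAIN] PC=0: INC 1 -> ACC=1 [depth=0]
Event 2 (INT 2): INT 2 arrives: push (MAIN, PC=1), enter IRQ2 at PC=0 (depth now 1) [depth=1]
Event 3 (EXEC): [IRQ2] PC=0: INC 1 -> ACC=2 [depth=1]
Event 4 (EXEC): [IRQ2] PC=1: INC 4 -> ACC=6 [depth=1]
Event 5 (INT 0): INT 0 arrives: push (IRQ2, PC=2), enter IRQ0 at PC=0 (depth now 2) [depth=2]
Event 6 (EXEC): [IRQ0] PC=0: DEC 2 -> ACC=4 [depth=2]
Event 7 (EXEC): [IRQ0] PC=1: DEC 4 -> ACC=0 [depth=2]
Event 8 (EXEC): [IRQ0] PC=2: IRET -> resume IRQ2 at PC=2 (depth now 1) [depth=1]
Event 9 (INT 1): INT 1 arrives: push (IRQ2, PC=2), enter IRQ1 at PC=0 (depth now 2) [depth=2]
Event 10 (EXEC): [IRQ1] PC=0: DEC 4 -> ACC=-4 [depth=2]
Event 11 (EXEC): [IRQ1] PC=1: IRET -> resume IRQ2 at PC=2 (depth now 1) [depth=1]
Event 12 (INT 2): INT 2 arrives: push (IRQ2, PC=2), enter IRQ2 at PC=0 (depth now 2) [depth=2]
Event 13 (EXEC): [IRQ2] PC=0: INC 1 -> ACC=-3 [depth=2]
Event 14 (EXEC): [IRQ2] PC=1: INC 4 -> ACC=1 [depth=2]
Event 15 (EXEC): [IRQ2] PC=2: INC 1 -> ACC=2 [depth=2]
Event 16 (EXEC): [IRQ2] PC=3: IRET -> resume IRQ2 at PC=2 (depth now 1) [depth=1]
Event 17 (EXEC): [IRQ2] PC=2: INC 1 -> ACC=3 [depth=1]
Event 18 (EXEC): [IRQ2] PC=3: IRET -> resume MAIN at PC=1 (depth now 0) [depth=0]
Event 19 (EXEC): [MAIN] PC=1: INC 5 -> ACC=8 [depth=0]
Event 20 (INT 2): INT 2 arrives: push (MAIN, PC=2), enter IRQ2 at PC=0 (depth now 1) [depth=1]
Event 21 (EXEC): [IRQ2] PC=0: INC 1 -> ACC=9 [depth=1]
Event 22 (EXEC): [IRQ2] PC=1: INC 4 -> ACC=13 [depth=1]
Event 23 (EXEC): [IRQ2] PC=2: INC 1 -> ACC=14 [depth=1]
Event 24 (EXEC): [IRQ2] PC=3: IRET -> resume MAIN at PC=2 (depth now 0) [depth=0]
Event 25 (EXEC): [MAIN] PC=2: INC 2 -> ACC=16 [depth=0]
Event 26 (EXEC): [MAIN] PC=3: HALT [depth=0]
Max depth observed: 2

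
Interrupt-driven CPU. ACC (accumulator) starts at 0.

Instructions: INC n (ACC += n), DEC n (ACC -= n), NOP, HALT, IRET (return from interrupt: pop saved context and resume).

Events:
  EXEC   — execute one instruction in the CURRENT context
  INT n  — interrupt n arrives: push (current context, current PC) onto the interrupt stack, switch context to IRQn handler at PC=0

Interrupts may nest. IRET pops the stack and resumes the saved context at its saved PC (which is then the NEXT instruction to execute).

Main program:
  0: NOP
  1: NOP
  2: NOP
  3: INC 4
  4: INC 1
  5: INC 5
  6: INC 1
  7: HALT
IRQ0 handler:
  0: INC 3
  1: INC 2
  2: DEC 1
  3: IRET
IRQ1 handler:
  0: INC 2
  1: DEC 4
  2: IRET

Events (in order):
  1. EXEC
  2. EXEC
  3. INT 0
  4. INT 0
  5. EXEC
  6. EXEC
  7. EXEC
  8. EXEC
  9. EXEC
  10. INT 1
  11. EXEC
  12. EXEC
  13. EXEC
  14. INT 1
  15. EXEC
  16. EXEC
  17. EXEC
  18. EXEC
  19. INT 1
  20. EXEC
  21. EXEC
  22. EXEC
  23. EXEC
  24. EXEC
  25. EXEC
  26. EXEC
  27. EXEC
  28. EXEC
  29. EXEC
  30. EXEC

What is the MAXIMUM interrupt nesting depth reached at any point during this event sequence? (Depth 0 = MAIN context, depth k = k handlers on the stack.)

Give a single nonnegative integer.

Event 1 (EXEC): [MAIN] PC=0: NOP [depth=0]
Event 2 (EXEC): [MAIN] PC=1: NOP [depth=0]
Event 3 (INT 0): INT 0 arrives: push (MAIN, PC=2), enter IRQ0 at PC=0 (depth now 1) [depth=1]
Event 4 (INT 0): INT 0 arrives: push (IRQ0, PC=0), enter IRQ0 at PC=0 (depth now 2) [depth=2]
Event 5 (EXEC): [IRQ0] PC=0: INC 3 -> ACC=3 [depth=2]
Event 6 (EXEC): [IRQ0] PC=1: INC 2 -> ACC=5 [depth=2]
Event 7 (EXEC): [IRQ0] PC=2: DEC 1 -> ACC=4 [depth=2]
Event 8 (EXEC): [IRQ0] PC=3: IRET -> resume IRQ0 at PC=0 (depth now 1) [depth=1]
Event 9 (EXEC): [IRQ0] PC=0: INC 3 -> ACC=7 [depth=1]
Event 10 (INT 1): INT 1 arrives: push (IRQ0, PC=1), enter IRQ1 at PC=0 (depth now 2) [depth=2]
Event 11 (EXEC): [IRQ1] PC=0: INC 2 -> ACC=9 [depth=2]
Event 12 (EXEC): [IRQ1] PC=1: DEC 4 -> ACC=5 [depth=2]
Event 13 (EXEC): [IRQ1] PC=2: IRET -> resume IRQ0 at PC=1 (depth now 1) [depth=1]
Event 14 (INT 1): INT 1 arrives: push (IRQ0, PC=1), enter IRQ1 at PC=0 (depth now 2) [depth=2]
Event 15 (EXEC): [IRQ1] PC=0: INC 2 -> ACC=7 [depth=2]
Event 16 (EXEC): [IRQ1] PC=1: DEC 4 -> ACC=3 [depth=2]
Event 17 (EXEC): [IRQ1] PC=2: IRET -> resume IRQ0 at PC=1 (depth now 1) [depth=1]
Event 18 (EXEC): [IRQ0] PC=1: INC 2 -> ACC=5 [depth=1]
Event 19 (INT 1): INT 1 arrives: push (IRQ0, PC=2), enter IRQ1 at PC=0 (depth now 2) [depth=2]
Event 20 (EXEC): [IRQ1] PC=0: INC 2 -> ACC=7 [depth=2]
Event 21 (EXEC): [IRQ1] PC=1: DEC 4 -> ACC=3 [depth=2]
Event 22 (EXEC): [IRQ1] PC=2: IRET -> resume IRQ0 at PC=2 (depth now 1) [depth=1]
Event 23 (EXEC): [IRQ0] PC=2: DEC 1 -> ACC=2 [depth=1]
Event 24 (EXEC): [IRQ0] PC=3: IRET -> resume MAIN at PC=2 (depth now 0) [depth=0]
Event 25 (EXEC): [MAIN] PC=2: NOP [depth=0]
Event 26 (EXEC): [MAIN] PC=3: INC 4 -> ACC=6 [depth=0]
Event 27 (EXEC): [MAIN] PC=4: INC 1 -> ACC=7 [depth=0]
Event 28 (EXEC): [MAIN] PC=5: INC 5 -> ACC=12 [depth=0]
Event 29 (EXEC): [MAIN] PC=6: INC 1 -> ACC=13 [depth=0]
Event 30 (EXEC): [MAIN] PC=7: HALT [depth=0]
Max depth observed: 2

Answer: 2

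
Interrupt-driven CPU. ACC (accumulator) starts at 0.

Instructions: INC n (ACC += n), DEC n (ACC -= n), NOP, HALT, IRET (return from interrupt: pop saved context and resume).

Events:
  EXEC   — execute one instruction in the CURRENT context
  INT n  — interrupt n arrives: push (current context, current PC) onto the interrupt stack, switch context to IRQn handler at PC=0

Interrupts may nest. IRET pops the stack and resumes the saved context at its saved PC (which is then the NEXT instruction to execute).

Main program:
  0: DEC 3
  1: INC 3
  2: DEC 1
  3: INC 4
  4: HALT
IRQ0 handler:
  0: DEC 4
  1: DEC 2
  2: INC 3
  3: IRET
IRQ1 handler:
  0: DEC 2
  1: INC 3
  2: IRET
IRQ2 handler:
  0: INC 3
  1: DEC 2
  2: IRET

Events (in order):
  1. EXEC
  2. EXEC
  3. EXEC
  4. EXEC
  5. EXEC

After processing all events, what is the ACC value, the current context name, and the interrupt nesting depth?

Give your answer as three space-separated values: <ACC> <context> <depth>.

Event 1 (EXEC): [MAIN] PC=0: DEC 3 -> ACC=-3
Event 2 (EXEC): [MAIN] PC=1: INC 3 -> ACC=0
Event 3 (EXEC): [MAIN] PC=2: DEC 1 -> ACC=-1
Event 4 (EXEC): [MAIN] PC=3: INC 4 -> ACC=3
Event 5 (EXEC): [MAIN] PC=4: HALT

Answer: 3 MAIN 0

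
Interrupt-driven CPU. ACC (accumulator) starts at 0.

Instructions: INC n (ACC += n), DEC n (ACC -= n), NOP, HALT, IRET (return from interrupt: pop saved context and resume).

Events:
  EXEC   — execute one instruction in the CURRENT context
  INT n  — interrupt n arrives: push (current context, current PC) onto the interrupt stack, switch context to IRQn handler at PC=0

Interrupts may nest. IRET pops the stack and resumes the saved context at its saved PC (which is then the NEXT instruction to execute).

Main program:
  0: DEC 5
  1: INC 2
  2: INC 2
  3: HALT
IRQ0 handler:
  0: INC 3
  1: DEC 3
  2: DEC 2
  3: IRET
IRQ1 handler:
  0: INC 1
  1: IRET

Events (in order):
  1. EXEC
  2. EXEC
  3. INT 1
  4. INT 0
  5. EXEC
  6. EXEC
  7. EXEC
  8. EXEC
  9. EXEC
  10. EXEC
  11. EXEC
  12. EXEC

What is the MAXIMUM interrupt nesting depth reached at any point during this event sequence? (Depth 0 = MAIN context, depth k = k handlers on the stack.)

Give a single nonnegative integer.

Answer: 2

Derivation:
Event 1 (EXEC): [MAIN] PC=0: DEC 5 -> ACC=-5 [depth=0]
Event 2 (EXEC): [MAIN] PC=1: INC 2 -> ACC=-3 [depth=0]
Event 3 (INT 1): INT 1 arrives: push (MAIN, PC=2), enter IRQ1 at PC=0 (depth now 1) [depth=1]
Event 4 (INT 0): INT 0 arrives: push (IRQ1, PC=0), enter IRQ0 at PC=0 (depth now 2) [depth=2]
Event 5 (EXEC): [IRQ0] PC=0: INC 3 -> ACC=0 [depth=2]
Event 6 (EXEC): [IRQ0] PC=1: DEC 3 -> ACC=-3 [depth=2]
Event 7 (EXEC): [IRQ0] PC=2: DEC 2 -> ACC=-5 [depth=2]
Event 8 (EXEC): [IRQ0] PC=3: IRET -> resume IRQ1 at PC=0 (depth now 1) [depth=1]
Event 9 (EXEC): [IRQ1] PC=0: INC 1 -> ACC=-4 [depth=1]
Event 10 (EXEC): [IRQ1] PC=1: IRET -> resume MAIN at PC=2 (depth now 0) [depth=0]
Event 11 (EXEC): [MAIN] PC=2: INC 2 -> ACC=-2 [depth=0]
Event 12 (EXEC): [MAIN] PC=3: HALT [depth=0]
Max depth observed: 2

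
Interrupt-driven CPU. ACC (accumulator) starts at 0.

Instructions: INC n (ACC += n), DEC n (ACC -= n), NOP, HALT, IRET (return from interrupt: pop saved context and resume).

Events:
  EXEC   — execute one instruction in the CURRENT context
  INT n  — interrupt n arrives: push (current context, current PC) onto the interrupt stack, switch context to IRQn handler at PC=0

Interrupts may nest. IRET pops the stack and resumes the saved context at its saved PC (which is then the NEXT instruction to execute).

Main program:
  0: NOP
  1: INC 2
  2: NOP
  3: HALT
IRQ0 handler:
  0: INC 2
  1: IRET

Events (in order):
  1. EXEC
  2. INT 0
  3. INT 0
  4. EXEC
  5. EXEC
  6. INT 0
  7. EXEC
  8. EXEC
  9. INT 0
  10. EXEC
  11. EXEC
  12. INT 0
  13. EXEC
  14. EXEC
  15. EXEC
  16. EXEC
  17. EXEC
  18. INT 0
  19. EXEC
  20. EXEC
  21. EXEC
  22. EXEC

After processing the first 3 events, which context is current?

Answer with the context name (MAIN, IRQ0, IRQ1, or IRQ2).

Answer: IRQ0

Derivation:
Event 1 (EXEC): [MAIN] PC=0: NOP
Event 2 (INT 0): INT 0 arrives: push (MAIN, PC=1), enter IRQ0 at PC=0 (depth now 1)
Event 3 (INT 0): INT 0 arrives: push (IRQ0, PC=0), enter IRQ0 at PC=0 (depth now 2)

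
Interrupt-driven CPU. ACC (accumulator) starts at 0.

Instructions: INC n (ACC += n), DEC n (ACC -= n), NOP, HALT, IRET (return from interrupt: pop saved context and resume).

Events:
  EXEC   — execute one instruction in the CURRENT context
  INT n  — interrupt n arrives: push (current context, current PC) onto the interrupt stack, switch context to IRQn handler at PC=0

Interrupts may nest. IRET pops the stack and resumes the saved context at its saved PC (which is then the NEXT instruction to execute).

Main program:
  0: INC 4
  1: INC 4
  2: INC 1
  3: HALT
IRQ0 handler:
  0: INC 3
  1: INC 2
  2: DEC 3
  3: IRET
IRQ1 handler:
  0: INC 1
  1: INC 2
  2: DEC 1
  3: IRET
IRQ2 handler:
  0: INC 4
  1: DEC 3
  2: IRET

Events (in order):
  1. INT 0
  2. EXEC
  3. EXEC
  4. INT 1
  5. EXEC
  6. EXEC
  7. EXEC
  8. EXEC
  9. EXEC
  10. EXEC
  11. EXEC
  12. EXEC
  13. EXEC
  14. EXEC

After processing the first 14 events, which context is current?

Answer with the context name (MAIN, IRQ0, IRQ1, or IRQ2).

Event 1 (INT 0): INT 0 arrives: push (MAIN, PC=0), enter IRQ0 at PC=0 (depth now 1)
Event 2 (EXEC): [IRQ0] PC=0: INC 3 -> ACC=3
Event 3 (EXEC): [IRQ0] PC=1: INC 2 -> ACC=5
Event 4 (INT 1): INT 1 arrives: push (IRQ0, PC=2), enter IRQ1 at PC=0 (depth now 2)
Event 5 (EXEC): [IRQ1] PC=0: INC 1 -> ACC=6
Event 6 (EXEC): [IRQ1] PC=1: INC 2 -> ACC=8
Event 7 (EXEC): [IRQ1] PC=2: DEC 1 -> ACC=7
Event 8 (EXEC): [IRQ1] PC=3: IRET -> resume IRQ0 at PC=2 (depth now 1)
Event 9 (EXEC): [IRQ0] PC=2: DEC 3 -> ACC=4
Event 10 (EXEC): [IRQ0] PC=3: IRET -> resume MAIN at PC=0 (depth now 0)
Event 11 (EXEC): [MAIN] PC=0: INC 4 -> ACC=8
Event 12 (EXEC): [MAIN] PC=1: INC 4 -> ACC=12
Event 13 (EXEC): [MAIN] PC=2: INC 1 -> ACC=13
Event 14 (EXEC): [MAIN] PC=3: HALT

Answer: MAIN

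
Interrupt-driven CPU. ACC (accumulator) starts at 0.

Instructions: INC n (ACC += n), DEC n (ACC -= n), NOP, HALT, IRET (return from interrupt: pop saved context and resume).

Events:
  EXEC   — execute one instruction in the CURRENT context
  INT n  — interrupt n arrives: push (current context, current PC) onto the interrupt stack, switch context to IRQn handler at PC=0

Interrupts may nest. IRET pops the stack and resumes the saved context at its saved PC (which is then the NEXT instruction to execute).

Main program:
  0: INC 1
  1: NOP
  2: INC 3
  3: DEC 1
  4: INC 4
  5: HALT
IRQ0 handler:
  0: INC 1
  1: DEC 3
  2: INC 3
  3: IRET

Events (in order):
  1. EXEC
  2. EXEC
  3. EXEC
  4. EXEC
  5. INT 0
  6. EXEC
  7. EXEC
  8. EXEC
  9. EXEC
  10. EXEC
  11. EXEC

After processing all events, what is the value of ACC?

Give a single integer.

Event 1 (EXEC): [MAIN] PC=0: INC 1 -> ACC=1
Event 2 (EXEC): [MAIN] PC=1: NOP
Event 3 (EXEC): [MAIN] PC=2: INC 3 -> ACC=4
Event 4 (EXEC): [MAIN] PC=3: DEC 1 -> ACC=3
Event 5 (INT 0): INT 0 arrives: push (MAIN, PC=4), enter IRQ0 at PC=0 (depth now 1)
Event 6 (EXEC): [IRQ0] PC=0: INC 1 -> ACC=4
Event 7 (EXEC): [IRQ0] PC=1: DEC 3 -> ACC=1
Event 8 (EXEC): [IRQ0] PC=2: INC 3 -> ACC=4
Event 9 (EXEC): [IRQ0] PC=3: IRET -> resume MAIN at PC=4 (depth now 0)
Event 10 (EXEC): [MAIN] PC=4: INC 4 -> ACC=8
Event 11 (EXEC): [MAIN] PC=5: HALT

Answer: 8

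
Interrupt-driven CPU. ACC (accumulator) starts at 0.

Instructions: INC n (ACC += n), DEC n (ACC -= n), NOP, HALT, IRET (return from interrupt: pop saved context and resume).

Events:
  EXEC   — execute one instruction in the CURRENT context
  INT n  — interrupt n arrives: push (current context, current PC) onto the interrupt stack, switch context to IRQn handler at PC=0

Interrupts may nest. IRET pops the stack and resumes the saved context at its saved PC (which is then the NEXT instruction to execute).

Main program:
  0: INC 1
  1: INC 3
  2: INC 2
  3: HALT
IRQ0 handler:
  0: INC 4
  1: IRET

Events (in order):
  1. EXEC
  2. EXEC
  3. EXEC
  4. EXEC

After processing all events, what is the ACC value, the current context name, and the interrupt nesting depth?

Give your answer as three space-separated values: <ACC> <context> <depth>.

Event 1 (EXEC): [MAIN] PC=0: INC 1 -> ACC=1
Event 2 (EXEC): [MAIN] PC=1: INC 3 -> ACC=4
Event 3 (EXEC): [MAIN] PC=2: INC 2 -> ACC=6
Event 4 (EXEC): [MAIN] PC=3: HALT

Answer: 6 MAIN 0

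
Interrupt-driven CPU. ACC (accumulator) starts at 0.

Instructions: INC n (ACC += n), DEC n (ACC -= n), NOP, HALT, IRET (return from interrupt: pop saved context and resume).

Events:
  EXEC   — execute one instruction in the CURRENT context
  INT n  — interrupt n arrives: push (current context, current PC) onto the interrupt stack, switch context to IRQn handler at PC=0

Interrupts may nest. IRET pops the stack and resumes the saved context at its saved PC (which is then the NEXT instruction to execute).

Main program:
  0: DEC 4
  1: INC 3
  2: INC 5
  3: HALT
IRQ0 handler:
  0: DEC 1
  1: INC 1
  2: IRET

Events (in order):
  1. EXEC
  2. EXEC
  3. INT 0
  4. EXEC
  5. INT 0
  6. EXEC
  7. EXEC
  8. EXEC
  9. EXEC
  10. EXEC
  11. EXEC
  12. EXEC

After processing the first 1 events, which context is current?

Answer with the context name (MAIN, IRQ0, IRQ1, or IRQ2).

Answer: MAIN

Derivation:
Event 1 (EXEC): [MAIN] PC=0: DEC 4 -> ACC=-4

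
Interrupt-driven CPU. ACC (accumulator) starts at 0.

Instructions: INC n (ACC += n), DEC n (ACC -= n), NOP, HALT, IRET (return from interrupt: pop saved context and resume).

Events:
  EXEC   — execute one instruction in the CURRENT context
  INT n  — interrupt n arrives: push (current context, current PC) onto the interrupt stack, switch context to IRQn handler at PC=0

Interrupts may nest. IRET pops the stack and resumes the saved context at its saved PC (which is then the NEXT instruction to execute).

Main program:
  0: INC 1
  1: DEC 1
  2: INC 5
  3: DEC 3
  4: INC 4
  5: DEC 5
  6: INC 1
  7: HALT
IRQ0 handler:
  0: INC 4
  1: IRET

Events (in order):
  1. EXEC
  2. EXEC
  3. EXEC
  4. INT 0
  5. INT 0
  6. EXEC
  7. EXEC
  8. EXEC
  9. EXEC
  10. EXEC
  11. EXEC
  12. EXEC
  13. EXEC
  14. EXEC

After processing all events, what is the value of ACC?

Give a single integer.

Answer: 10

Derivation:
Event 1 (EXEC): [MAIN] PC=0: INC 1 -> ACC=1
Event 2 (EXEC): [MAIN] PC=1: DEC 1 -> ACC=0
Event 3 (EXEC): [MAIN] PC=2: INC 5 -> ACC=5
Event 4 (INT 0): INT 0 arrives: push (MAIN, PC=3), enter IRQ0 at PC=0 (depth now 1)
Event 5 (INT 0): INT 0 arrives: push (IRQ0, PC=0), enter IRQ0 at PC=0 (depth now 2)
Event 6 (EXEC): [IRQ0] PC=0: INC 4 -> ACC=9
Event 7 (EXEC): [IRQ0] PC=1: IRET -> resume IRQ0 at PC=0 (depth now 1)
Event 8 (EXEC): [IRQ0] PC=0: INC 4 -> ACC=13
Event 9 (EXEC): [IRQ0] PC=1: IRET -> resume MAIN at PC=3 (depth now 0)
Event 10 (EXEC): [MAIN] PC=3: DEC 3 -> ACC=10
Event 11 (EXEC): [MAIN] PC=4: INC 4 -> ACC=14
Event 12 (EXEC): [MAIN] PC=5: DEC 5 -> ACC=9
Event 13 (EXEC): [MAIN] PC=6: INC 1 -> ACC=10
Event 14 (EXEC): [MAIN] PC=7: HALT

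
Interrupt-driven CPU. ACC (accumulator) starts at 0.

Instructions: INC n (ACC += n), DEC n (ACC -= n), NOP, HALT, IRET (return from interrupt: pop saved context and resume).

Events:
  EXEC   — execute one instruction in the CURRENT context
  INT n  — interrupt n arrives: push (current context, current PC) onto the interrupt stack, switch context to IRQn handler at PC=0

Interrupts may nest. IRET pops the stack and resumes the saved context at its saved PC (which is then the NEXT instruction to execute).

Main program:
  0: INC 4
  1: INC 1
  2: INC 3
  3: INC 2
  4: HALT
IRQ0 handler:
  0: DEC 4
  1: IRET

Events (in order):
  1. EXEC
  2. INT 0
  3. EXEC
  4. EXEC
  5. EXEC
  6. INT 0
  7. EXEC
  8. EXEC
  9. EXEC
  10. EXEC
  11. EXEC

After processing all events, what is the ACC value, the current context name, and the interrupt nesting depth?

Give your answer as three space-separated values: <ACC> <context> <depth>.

Answer: 2 MAIN 0

Derivation:
Event 1 (EXEC): [MAIN] PC=0: INC 4 -> ACC=4
Event 2 (INT 0): INT 0 arrives: push (MAIN, PC=1), enter IRQ0 at PC=0 (depth now 1)
Event 3 (EXEC): [IRQ0] PC=0: DEC 4 -> ACC=0
Event 4 (EXEC): [IRQ0] PC=1: IRET -> resume MAIN at PC=1 (depth now 0)
Event 5 (EXEC): [MAIN] PC=1: INC 1 -> ACC=1
Event 6 (INT 0): INT 0 arrives: push (MAIN, PC=2), enter IRQ0 at PC=0 (depth now 1)
Event 7 (EXEC): [IRQ0] PC=0: DEC 4 -> ACC=-3
Event 8 (EXEC): [IRQ0] PC=1: IRET -> resume MAIN at PC=2 (depth now 0)
Event 9 (EXEC): [MAIN] PC=2: INC 3 -> ACC=0
Event 10 (EXEC): [MAIN] PC=3: INC 2 -> ACC=2
Event 11 (EXEC): [MAIN] PC=4: HALT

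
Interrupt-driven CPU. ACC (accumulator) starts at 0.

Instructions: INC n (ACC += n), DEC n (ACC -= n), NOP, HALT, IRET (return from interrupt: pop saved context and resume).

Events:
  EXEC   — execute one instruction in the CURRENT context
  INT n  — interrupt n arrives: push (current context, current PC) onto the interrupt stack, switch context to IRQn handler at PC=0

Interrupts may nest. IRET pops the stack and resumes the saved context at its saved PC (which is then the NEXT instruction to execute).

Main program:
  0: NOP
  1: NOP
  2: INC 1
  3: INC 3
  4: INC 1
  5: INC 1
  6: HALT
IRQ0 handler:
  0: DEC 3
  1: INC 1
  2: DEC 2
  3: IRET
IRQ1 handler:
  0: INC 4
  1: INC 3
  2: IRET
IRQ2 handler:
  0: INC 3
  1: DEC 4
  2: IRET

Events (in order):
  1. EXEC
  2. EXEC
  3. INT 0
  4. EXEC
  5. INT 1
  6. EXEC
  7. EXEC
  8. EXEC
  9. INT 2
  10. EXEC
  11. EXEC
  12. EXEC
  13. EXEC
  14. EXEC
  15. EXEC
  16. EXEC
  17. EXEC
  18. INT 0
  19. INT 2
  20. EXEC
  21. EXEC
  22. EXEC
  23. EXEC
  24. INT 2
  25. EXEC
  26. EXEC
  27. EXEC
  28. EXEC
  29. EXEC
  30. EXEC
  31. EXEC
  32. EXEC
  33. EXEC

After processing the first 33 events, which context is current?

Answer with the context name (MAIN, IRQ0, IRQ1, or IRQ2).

Answer: MAIN

Derivation:
Event 1 (EXEC): [MAIN] PC=0: NOP
Event 2 (EXEC): [MAIN] PC=1: NOP
Event 3 (INT 0): INT 0 arrives: push (MAIN, PC=2), enter IRQ0 at PC=0 (depth now 1)
Event 4 (EXEC): [IRQ0] PC=0: DEC 3 -> ACC=-3
Event 5 (INT 1): INT 1 arrives: push (IRQ0, PC=1), enter IRQ1 at PC=0 (depth now 2)
Event 6 (EXEC): [IRQ1] PC=0: INC 4 -> ACC=1
Event 7 (EXEC): [IRQ1] PC=1: INC 3 -> ACC=4
Event 8 (EXEC): [IRQ1] PC=2: IRET -> resume IRQ0 at PC=1 (depth now 1)
Event 9 (INT 2): INT 2 arrives: push (IRQ0, PC=1), enter IRQ2 at PC=0 (depth now 2)
Event 10 (EXEC): [IRQ2] PC=0: INC 3 -> ACC=7
Event 11 (EXEC): [IRQ2] PC=1: DEC 4 -> ACC=3
Event 12 (EXEC): [IRQ2] PC=2: IRET -> resume IRQ0 at PC=1 (depth now 1)
Event 13 (EXEC): [IRQ0] PC=1: INC 1 -> ACC=4
Event 14 (EXEC): [IRQ0] PC=2: DEC 2 -> ACC=2
Event 15 (EXEC): [IRQ0] PC=3: IRET -> resume MAIN at PC=2 (depth now 0)
Event 16 (EXEC): [MAIN] PC=2: INC 1 -> ACC=3
Event 17 (EXEC): [MAIN] PC=3: INC 3 -> ACC=6
Event 18 (INT 0): INT 0 arrives: push (MAIN, PC=4), enter IRQ0 at PC=0 (depth now 1)
Event 19 (INT 2): INT 2 arrives: push (IRQ0, PC=0), enter IRQ2 at PC=0 (depth now 2)
Event 20 (EXEC): [IRQ2] PC=0: INC 3 -> ACC=9
Event 21 (EXEC): [IRQ2] PC=1: DEC 4 -> ACC=5
Event 22 (EXEC): [IRQ2] PC=2: IRET -> resume IRQ0 at PC=0 (depth now 1)
Event 23 (EXEC): [IRQ0] PC=0: DEC 3 -> ACC=2
Event 24 (INT 2): INT 2 arrives: push (IRQ0, PC=1), enter IRQ2 at PC=0 (depth now 2)
Event 25 (EXEC): [IRQ2] PC=0: INC 3 -> ACC=5
Event 26 (EXEC): [IRQ2] PC=1: DEC 4 -> ACC=1
Event 27 (EXEC): [IRQ2] PC=2: IRET -> resume IRQ0 at PC=1 (depth now 1)
Event 28 (EXEC): [IRQ0] PC=1: INC 1 -> ACC=2
Event 29 (EXEC): [IRQ0] PC=2: DEC 2 -> ACC=0
Event 30 (EXEC): [IRQ0] PC=3: IRET -> resume MAIN at PC=4 (depth now 0)
Event 31 (EXEC): [MAIN] PC=4: INC 1 -> ACC=1
Event 32 (EXEC): [MAIN] PC=5: INC 1 -> ACC=2
Event 33 (EXEC): [MAIN] PC=6: HALT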